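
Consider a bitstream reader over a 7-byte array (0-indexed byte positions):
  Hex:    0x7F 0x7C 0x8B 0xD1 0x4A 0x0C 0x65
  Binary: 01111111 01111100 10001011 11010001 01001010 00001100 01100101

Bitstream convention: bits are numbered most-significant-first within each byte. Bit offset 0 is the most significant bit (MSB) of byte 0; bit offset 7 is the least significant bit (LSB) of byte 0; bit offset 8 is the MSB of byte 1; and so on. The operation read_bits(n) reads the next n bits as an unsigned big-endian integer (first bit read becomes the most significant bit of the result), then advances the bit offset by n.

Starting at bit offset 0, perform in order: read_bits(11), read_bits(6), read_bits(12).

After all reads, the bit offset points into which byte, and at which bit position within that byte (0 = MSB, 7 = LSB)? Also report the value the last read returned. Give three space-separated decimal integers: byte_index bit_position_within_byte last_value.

Read 1: bits[0:11] width=11 -> value=1019 (bin 01111111011); offset now 11 = byte 1 bit 3; 45 bits remain
Read 2: bits[11:17] width=6 -> value=57 (bin 111001); offset now 17 = byte 2 bit 1; 39 bits remain
Read 3: bits[17:29] width=12 -> value=378 (bin 000101111010); offset now 29 = byte 3 bit 5; 27 bits remain

Answer: 3 5 378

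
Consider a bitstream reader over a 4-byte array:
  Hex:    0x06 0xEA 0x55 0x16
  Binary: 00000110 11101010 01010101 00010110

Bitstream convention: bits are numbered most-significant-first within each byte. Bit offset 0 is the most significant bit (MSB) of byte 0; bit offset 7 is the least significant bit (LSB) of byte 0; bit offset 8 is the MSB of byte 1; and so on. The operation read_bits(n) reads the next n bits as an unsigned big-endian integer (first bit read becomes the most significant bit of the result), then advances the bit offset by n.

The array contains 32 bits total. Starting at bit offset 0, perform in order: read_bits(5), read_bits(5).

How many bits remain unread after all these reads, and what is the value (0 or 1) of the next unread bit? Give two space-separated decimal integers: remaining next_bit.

Answer: 22 1

Derivation:
Read 1: bits[0:5] width=5 -> value=0 (bin 00000); offset now 5 = byte 0 bit 5; 27 bits remain
Read 2: bits[5:10] width=5 -> value=27 (bin 11011); offset now 10 = byte 1 bit 2; 22 bits remain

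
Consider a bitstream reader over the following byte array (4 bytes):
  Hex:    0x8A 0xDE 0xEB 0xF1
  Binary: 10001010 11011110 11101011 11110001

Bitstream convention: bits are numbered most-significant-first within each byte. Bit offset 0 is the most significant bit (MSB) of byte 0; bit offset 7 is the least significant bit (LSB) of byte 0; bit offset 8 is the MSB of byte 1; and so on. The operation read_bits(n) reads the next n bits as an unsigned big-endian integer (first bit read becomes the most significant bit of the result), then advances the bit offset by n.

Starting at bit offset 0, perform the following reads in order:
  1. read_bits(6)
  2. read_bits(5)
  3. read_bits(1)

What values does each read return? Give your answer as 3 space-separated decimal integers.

Read 1: bits[0:6] width=6 -> value=34 (bin 100010); offset now 6 = byte 0 bit 6; 26 bits remain
Read 2: bits[6:11] width=5 -> value=22 (bin 10110); offset now 11 = byte 1 bit 3; 21 bits remain
Read 3: bits[11:12] width=1 -> value=1 (bin 1); offset now 12 = byte 1 bit 4; 20 bits remain

Answer: 34 22 1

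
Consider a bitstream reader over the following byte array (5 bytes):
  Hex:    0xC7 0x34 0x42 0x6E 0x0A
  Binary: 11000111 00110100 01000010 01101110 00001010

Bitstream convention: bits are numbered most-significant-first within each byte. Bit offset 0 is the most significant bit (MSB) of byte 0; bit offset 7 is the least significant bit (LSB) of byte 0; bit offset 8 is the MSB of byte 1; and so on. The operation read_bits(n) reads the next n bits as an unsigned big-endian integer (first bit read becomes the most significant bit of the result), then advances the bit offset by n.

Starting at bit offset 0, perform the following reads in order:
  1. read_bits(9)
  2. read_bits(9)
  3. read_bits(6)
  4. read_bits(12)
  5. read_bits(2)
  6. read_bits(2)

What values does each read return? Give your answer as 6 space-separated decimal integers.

Answer: 398 209 2 1760 2 2

Derivation:
Read 1: bits[0:9] width=9 -> value=398 (bin 110001110); offset now 9 = byte 1 bit 1; 31 bits remain
Read 2: bits[9:18] width=9 -> value=209 (bin 011010001); offset now 18 = byte 2 bit 2; 22 bits remain
Read 3: bits[18:24] width=6 -> value=2 (bin 000010); offset now 24 = byte 3 bit 0; 16 bits remain
Read 4: bits[24:36] width=12 -> value=1760 (bin 011011100000); offset now 36 = byte 4 bit 4; 4 bits remain
Read 5: bits[36:38] width=2 -> value=2 (bin 10); offset now 38 = byte 4 bit 6; 2 bits remain
Read 6: bits[38:40] width=2 -> value=2 (bin 10); offset now 40 = byte 5 bit 0; 0 bits remain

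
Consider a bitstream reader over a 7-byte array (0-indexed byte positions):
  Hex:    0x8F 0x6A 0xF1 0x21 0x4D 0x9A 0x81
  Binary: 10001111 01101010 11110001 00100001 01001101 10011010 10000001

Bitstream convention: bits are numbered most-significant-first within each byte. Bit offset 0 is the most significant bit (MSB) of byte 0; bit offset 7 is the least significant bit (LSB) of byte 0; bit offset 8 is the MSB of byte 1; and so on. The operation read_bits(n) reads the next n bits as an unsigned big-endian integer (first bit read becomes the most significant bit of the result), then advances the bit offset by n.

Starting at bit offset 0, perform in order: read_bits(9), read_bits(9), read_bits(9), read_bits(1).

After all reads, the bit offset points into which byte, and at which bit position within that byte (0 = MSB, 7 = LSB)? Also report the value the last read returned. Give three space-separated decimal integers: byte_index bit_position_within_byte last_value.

Answer: 3 4 0

Derivation:
Read 1: bits[0:9] width=9 -> value=286 (bin 100011110); offset now 9 = byte 1 bit 1; 47 bits remain
Read 2: bits[9:18] width=9 -> value=427 (bin 110101011); offset now 18 = byte 2 bit 2; 38 bits remain
Read 3: bits[18:27] width=9 -> value=393 (bin 110001001); offset now 27 = byte 3 bit 3; 29 bits remain
Read 4: bits[27:28] width=1 -> value=0 (bin 0); offset now 28 = byte 3 bit 4; 28 bits remain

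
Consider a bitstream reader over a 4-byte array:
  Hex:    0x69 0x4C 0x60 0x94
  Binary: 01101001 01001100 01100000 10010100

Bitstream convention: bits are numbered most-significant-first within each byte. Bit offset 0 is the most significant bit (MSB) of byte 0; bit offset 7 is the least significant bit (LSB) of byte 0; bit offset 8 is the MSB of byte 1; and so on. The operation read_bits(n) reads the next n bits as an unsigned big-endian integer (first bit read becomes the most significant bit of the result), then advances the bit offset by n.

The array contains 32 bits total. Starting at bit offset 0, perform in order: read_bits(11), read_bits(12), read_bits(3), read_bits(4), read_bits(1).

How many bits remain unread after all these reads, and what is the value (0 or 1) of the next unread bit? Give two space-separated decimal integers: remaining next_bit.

Read 1: bits[0:11] width=11 -> value=842 (bin 01101001010); offset now 11 = byte 1 bit 3; 21 bits remain
Read 2: bits[11:23] width=12 -> value=1584 (bin 011000110000); offset now 23 = byte 2 bit 7; 9 bits remain
Read 3: bits[23:26] width=3 -> value=2 (bin 010); offset now 26 = byte 3 bit 2; 6 bits remain
Read 4: bits[26:30] width=4 -> value=5 (bin 0101); offset now 30 = byte 3 bit 6; 2 bits remain
Read 5: bits[30:31] width=1 -> value=0 (bin 0); offset now 31 = byte 3 bit 7; 1 bits remain

Answer: 1 0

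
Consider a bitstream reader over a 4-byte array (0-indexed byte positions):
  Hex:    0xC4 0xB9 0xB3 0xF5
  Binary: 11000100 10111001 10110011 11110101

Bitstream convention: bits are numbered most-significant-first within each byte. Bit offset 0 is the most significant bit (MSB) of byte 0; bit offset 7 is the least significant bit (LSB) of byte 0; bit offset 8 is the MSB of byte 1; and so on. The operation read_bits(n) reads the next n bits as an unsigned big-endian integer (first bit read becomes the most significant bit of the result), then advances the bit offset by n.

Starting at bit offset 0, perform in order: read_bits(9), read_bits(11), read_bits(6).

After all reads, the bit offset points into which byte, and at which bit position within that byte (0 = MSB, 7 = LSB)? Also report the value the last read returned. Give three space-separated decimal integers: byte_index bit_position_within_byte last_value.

Answer: 3 2 15

Derivation:
Read 1: bits[0:9] width=9 -> value=393 (bin 110001001); offset now 9 = byte 1 bit 1; 23 bits remain
Read 2: bits[9:20] width=11 -> value=923 (bin 01110011011); offset now 20 = byte 2 bit 4; 12 bits remain
Read 3: bits[20:26] width=6 -> value=15 (bin 001111); offset now 26 = byte 3 bit 2; 6 bits remain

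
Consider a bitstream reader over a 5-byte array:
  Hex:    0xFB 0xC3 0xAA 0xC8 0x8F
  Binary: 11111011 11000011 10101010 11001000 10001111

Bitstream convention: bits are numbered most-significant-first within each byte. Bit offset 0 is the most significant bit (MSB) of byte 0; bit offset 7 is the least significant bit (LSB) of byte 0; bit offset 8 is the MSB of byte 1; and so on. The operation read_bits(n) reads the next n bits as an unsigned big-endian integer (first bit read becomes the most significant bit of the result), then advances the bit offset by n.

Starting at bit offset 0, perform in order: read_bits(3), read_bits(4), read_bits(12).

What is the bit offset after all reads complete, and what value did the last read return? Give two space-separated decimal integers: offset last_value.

Answer: 19 3613

Derivation:
Read 1: bits[0:3] width=3 -> value=7 (bin 111); offset now 3 = byte 0 bit 3; 37 bits remain
Read 2: bits[3:7] width=4 -> value=13 (bin 1101); offset now 7 = byte 0 bit 7; 33 bits remain
Read 3: bits[7:19] width=12 -> value=3613 (bin 111000011101); offset now 19 = byte 2 bit 3; 21 bits remain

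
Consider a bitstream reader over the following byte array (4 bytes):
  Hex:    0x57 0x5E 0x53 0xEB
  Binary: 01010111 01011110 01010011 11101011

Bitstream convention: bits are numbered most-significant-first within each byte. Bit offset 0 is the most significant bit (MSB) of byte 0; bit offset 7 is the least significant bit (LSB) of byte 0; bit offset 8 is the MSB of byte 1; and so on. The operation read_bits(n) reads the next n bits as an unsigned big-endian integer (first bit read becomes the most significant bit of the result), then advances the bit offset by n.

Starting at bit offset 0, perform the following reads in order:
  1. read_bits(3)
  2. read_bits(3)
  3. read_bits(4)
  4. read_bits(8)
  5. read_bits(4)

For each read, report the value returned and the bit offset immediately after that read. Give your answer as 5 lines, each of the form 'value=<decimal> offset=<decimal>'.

Read 1: bits[0:3] width=3 -> value=2 (bin 010); offset now 3 = byte 0 bit 3; 29 bits remain
Read 2: bits[3:6] width=3 -> value=5 (bin 101); offset now 6 = byte 0 bit 6; 26 bits remain
Read 3: bits[6:10] width=4 -> value=13 (bin 1101); offset now 10 = byte 1 bit 2; 22 bits remain
Read 4: bits[10:18] width=8 -> value=121 (bin 01111001); offset now 18 = byte 2 bit 2; 14 bits remain
Read 5: bits[18:22] width=4 -> value=4 (bin 0100); offset now 22 = byte 2 bit 6; 10 bits remain

Answer: value=2 offset=3
value=5 offset=6
value=13 offset=10
value=121 offset=18
value=4 offset=22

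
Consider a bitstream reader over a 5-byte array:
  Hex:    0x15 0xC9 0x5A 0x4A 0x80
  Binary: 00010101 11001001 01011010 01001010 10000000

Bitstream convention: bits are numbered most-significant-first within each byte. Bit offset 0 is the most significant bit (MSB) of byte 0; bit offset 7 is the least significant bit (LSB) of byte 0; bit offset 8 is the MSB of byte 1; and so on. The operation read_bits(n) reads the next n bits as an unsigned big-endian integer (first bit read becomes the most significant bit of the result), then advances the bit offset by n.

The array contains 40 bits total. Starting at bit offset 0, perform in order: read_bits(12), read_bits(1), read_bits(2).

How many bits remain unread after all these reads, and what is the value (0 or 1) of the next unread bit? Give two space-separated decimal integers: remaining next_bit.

Read 1: bits[0:12] width=12 -> value=348 (bin 000101011100); offset now 12 = byte 1 bit 4; 28 bits remain
Read 2: bits[12:13] width=1 -> value=1 (bin 1); offset now 13 = byte 1 bit 5; 27 bits remain
Read 3: bits[13:15] width=2 -> value=0 (bin 00); offset now 15 = byte 1 bit 7; 25 bits remain

Answer: 25 1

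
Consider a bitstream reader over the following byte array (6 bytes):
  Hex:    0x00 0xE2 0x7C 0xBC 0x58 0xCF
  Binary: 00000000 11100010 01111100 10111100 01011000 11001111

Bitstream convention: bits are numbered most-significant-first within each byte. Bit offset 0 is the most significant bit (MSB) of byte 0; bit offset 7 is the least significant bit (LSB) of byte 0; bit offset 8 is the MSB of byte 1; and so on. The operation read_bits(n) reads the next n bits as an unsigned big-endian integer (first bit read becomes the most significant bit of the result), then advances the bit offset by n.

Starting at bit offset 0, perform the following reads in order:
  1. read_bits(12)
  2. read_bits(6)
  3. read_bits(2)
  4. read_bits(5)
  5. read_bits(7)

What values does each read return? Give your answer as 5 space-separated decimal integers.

Read 1: bits[0:12] width=12 -> value=14 (bin 000000001110); offset now 12 = byte 1 bit 4; 36 bits remain
Read 2: bits[12:18] width=6 -> value=9 (bin 001001); offset now 18 = byte 2 bit 2; 30 bits remain
Read 3: bits[18:20] width=2 -> value=3 (bin 11); offset now 20 = byte 2 bit 4; 28 bits remain
Read 4: bits[20:25] width=5 -> value=25 (bin 11001); offset now 25 = byte 3 bit 1; 23 bits remain
Read 5: bits[25:32] width=7 -> value=60 (bin 0111100); offset now 32 = byte 4 bit 0; 16 bits remain

Answer: 14 9 3 25 60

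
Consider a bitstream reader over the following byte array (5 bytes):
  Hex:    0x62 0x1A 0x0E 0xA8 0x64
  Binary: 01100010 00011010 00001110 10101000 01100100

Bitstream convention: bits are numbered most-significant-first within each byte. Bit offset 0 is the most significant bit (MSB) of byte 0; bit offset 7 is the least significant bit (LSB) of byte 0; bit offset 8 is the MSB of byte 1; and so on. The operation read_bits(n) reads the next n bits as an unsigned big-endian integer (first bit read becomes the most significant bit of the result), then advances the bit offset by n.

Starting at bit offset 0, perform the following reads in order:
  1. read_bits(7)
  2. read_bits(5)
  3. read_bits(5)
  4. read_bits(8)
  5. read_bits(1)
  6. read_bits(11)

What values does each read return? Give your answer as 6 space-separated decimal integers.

Answer: 49 1 20 29 0 1292

Derivation:
Read 1: bits[0:7] width=7 -> value=49 (bin 0110001); offset now 7 = byte 0 bit 7; 33 bits remain
Read 2: bits[7:12] width=5 -> value=1 (bin 00001); offset now 12 = byte 1 bit 4; 28 bits remain
Read 3: bits[12:17] width=5 -> value=20 (bin 10100); offset now 17 = byte 2 bit 1; 23 bits remain
Read 4: bits[17:25] width=8 -> value=29 (bin 00011101); offset now 25 = byte 3 bit 1; 15 bits remain
Read 5: bits[25:26] width=1 -> value=0 (bin 0); offset now 26 = byte 3 bit 2; 14 bits remain
Read 6: bits[26:37] width=11 -> value=1292 (bin 10100001100); offset now 37 = byte 4 bit 5; 3 bits remain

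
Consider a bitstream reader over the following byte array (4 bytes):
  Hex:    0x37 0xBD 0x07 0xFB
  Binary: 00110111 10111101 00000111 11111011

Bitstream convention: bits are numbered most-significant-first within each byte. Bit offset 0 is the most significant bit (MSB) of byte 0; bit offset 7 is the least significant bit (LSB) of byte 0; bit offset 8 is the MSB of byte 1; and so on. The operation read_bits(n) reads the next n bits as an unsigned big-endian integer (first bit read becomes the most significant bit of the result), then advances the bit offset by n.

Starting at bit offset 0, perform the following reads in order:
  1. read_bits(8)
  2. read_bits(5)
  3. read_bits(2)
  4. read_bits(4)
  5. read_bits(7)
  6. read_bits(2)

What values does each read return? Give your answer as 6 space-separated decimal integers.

Read 1: bits[0:8] width=8 -> value=55 (bin 00110111); offset now 8 = byte 1 bit 0; 24 bits remain
Read 2: bits[8:13] width=5 -> value=23 (bin 10111); offset now 13 = byte 1 bit 5; 19 bits remain
Read 3: bits[13:15] width=2 -> value=2 (bin 10); offset now 15 = byte 1 bit 7; 17 bits remain
Read 4: bits[15:19] width=4 -> value=8 (bin 1000); offset now 19 = byte 2 bit 3; 13 bits remain
Read 5: bits[19:26] width=7 -> value=31 (bin 0011111); offset now 26 = byte 3 bit 2; 6 bits remain
Read 6: bits[26:28] width=2 -> value=3 (bin 11); offset now 28 = byte 3 bit 4; 4 bits remain

Answer: 55 23 2 8 31 3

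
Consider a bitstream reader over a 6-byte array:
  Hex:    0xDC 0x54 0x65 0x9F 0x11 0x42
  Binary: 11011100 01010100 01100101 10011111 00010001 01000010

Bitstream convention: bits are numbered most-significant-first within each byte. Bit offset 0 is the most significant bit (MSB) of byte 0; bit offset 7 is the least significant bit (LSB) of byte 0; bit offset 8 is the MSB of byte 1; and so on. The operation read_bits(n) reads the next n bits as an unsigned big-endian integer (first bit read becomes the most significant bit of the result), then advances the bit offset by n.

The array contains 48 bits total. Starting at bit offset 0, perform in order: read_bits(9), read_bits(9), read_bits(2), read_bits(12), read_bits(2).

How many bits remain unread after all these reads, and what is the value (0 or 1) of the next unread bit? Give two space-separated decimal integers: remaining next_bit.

Answer: 14 0

Derivation:
Read 1: bits[0:9] width=9 -> value=440 (bin 110111000); offset now 9 = byte 1 bit 1; 39 bits remain
Read 2: bits[9:18] width=9 -> value=337 (bin 101010001); offset now 18 = byte 2 bit 2; 30 bits remain
Read 3: bits[18:20] width=2 -> value=2 (bin 10); offset now 20 = byte 2 bit 4; 28 bits remain
Read 4: bits[20:32] width=12 -> value=1439 (bin 010110011111); offset now 32 = byte 4 bit 0; 16 bits remain
Read 5: bits[32:34] width=2 -> value=0 (bin 00); offset now 34 = byte 4 bit 2; 14 bits remain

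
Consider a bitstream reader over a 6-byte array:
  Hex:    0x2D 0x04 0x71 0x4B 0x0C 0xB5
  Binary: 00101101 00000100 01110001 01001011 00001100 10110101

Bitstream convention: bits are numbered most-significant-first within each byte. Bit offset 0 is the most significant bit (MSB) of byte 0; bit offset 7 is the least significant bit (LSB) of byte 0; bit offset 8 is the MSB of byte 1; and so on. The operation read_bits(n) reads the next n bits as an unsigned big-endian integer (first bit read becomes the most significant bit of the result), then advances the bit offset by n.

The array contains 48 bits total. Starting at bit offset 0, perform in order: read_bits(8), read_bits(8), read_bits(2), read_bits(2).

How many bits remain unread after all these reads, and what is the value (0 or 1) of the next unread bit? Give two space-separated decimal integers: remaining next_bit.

Answer: 28 0

Derivation:
Read 1: bits[0:8] width=8 -> value=45 (bin 00101101); offset now 8 = byte 1 bit 0; 40 bits remain
Read 2: bits[8:16] width=8 -> value=4 (bin 00000100); offset now 16 = byte 2 bit 0; 32 bits remain
Read 3: bits[16:18] width=2 -> value=1 (bin 01); offset now 18 = byte 2 bit 2; 30 bits remain
Read 4: bits[18:20] width=2 -> value=3 (bin 11); offset now 20 = byte 2 bit 4; 28 bits remain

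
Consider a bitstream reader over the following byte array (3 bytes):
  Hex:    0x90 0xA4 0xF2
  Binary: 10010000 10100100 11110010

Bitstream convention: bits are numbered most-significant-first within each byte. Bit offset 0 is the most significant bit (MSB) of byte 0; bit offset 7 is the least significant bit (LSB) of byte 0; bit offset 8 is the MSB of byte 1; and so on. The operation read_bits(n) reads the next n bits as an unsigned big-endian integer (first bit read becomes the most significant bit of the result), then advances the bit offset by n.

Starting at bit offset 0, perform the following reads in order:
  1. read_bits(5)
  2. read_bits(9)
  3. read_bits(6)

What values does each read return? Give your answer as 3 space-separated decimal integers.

Read 1: bits[0:5] width=5 -> value=18 (bin 10010); offset now 5 = byte 0 bit 5; 19 bits remain
Read 2: bits[5:14] width=9 -> value=41 (bin 000101001); offset now 14 = byte 1 bit 6; 10 bits remain
Read 3: bits[14:20] width=6 -> value=15 (bin 001111); offset now 20 = byte 2 bit 4; 4 bits remain

Answer: 18 41 15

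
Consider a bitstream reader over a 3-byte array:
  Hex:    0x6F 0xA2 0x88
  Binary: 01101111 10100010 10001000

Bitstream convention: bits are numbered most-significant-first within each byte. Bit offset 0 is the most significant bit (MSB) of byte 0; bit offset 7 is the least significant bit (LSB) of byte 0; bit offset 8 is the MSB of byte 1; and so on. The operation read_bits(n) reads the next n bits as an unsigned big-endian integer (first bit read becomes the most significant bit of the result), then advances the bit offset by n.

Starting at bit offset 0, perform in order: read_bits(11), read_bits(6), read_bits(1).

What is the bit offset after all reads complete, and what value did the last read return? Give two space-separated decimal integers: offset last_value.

Read 1: bits[0:11] width=11 -> value=893 (bin 01101111101); offset now 11 = byte 1 bit 3; 13 bits remain
Read 2: bits[11:17] width=6 -> value=5 (bin 000101); offset now 17 = byte 2 bit 1; 7 bits remain
Read 3: bits[17:18] width=1 -> value=0 (bin 0); offset now 18 = byte 2 bit 2; 6 bits remain

Answer: 18 0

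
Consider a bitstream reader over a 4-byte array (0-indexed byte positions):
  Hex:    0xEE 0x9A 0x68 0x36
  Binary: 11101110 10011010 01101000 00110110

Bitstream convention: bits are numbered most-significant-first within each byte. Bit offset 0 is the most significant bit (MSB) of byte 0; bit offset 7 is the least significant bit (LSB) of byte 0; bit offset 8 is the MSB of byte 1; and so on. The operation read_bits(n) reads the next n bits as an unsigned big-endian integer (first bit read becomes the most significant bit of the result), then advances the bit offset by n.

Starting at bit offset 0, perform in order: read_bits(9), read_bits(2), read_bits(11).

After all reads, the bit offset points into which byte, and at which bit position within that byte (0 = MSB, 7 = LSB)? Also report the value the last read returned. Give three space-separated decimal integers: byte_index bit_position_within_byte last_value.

Read 1: bits[0:9] width=9 -> value=477 (bin 111011101); offset now 9 = byte 1 bit 1; 23 bits remain
Read 2: bits[9:11] width=2 -> value=0 (bin 00); offset now 11 = byte 1 bit 3; 21 bits remain
Read 3: bits[11:22] width=11 -> value=1690 (bin 11010011010); offset now 22 = byte 2 bit 6; 10 bits remain

Answer: 2 6 1690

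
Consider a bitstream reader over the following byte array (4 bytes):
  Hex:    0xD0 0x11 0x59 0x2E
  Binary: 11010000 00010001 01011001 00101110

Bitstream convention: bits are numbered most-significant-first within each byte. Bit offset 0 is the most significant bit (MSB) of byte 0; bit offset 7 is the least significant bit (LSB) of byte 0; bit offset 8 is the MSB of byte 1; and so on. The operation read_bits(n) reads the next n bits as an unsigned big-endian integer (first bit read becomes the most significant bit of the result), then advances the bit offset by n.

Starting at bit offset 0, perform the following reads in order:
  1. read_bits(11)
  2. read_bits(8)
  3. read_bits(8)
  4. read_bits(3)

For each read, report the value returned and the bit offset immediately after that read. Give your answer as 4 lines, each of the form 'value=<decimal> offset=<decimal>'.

Answer: value=1664 offset=11
value=138 offset=19
value=201 offset=27
value=3 offset=30

Derivation:
Read 1: bits[0:11] width=11 -> value=1664 (bin 11010000000); offset now 11 = byte 1 bit 3; 21 bits remain
Read 2: bits[11:19] width=8 -> value=138 (bin 10001010); offset now 19 = byte 2 bit 3; 13 bits remain
Read 3: bits[19:27] width=8 -> value=201 (bin 11001001); offset now 27 = byte 3 bit 3; 5 bits remain
Read 4: bits[27:30] width=3 -> value=3 (bin 011); offset now 30 = byte 3 bit 6; 2 bits remain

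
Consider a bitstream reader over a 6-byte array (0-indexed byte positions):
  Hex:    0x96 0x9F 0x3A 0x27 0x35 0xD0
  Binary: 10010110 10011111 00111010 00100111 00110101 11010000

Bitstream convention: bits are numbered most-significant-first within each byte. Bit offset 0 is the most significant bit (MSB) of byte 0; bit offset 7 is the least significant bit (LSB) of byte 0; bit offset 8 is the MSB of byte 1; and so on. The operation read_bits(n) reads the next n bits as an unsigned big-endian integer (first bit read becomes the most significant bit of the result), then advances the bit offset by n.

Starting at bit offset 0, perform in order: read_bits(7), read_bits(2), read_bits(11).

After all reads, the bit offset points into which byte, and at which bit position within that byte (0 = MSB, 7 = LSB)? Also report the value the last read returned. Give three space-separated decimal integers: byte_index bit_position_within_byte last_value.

Read 1: bits[0:7] width=7 -> value=75 (bin 1001011); offset now 7 = byte 0 bit 7; 41 bits remain
Read 2: bits[7:9] width=2 -> value=1 (bin 01); offset now 9 = byte 1 bit 1; 39 bits remain
Read 3: bits[9:20] width=11 -> value=499 (bin 00111110011); offset now 20 = byte 2 bit 4; 28 bits remain

Answer: 2 4 499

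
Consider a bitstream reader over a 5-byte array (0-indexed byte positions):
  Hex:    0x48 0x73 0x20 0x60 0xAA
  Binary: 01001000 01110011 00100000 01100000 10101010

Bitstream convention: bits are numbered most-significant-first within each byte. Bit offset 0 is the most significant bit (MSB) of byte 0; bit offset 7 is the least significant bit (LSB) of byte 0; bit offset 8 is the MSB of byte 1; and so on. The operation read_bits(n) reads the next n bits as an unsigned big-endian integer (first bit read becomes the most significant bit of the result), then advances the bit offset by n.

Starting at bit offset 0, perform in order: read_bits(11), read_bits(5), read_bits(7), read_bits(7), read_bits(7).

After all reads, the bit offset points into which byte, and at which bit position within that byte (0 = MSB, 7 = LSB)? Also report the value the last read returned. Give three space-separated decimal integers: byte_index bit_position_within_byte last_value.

Read 1: bits[0:11] width=11 -> value=579 (bin 01001000011); offset now 11 = byte 1 bit 3; 29 bits remain
Read 2: bits[11:16] width=5 -> value=19 (bin 10011); offset now 16 = byte 2 bit 0; 24 bits remain
Read 3: bits[16:23] width=7 -> value=16 (bin 0010000); offset now 23 = byte 2 bit 7; 17 bits remain
Read 4: bits[23:30] width=7 -> value=24 (bin 0011000); offset now 30 = byte 3 bit 6; 10 bits remain
Read 5: bits[30:37] width=7 -> value=21 (bin 0010101); offset now 37 = byte 4 bit 5; 3 bits remain

Answer: 4 5 21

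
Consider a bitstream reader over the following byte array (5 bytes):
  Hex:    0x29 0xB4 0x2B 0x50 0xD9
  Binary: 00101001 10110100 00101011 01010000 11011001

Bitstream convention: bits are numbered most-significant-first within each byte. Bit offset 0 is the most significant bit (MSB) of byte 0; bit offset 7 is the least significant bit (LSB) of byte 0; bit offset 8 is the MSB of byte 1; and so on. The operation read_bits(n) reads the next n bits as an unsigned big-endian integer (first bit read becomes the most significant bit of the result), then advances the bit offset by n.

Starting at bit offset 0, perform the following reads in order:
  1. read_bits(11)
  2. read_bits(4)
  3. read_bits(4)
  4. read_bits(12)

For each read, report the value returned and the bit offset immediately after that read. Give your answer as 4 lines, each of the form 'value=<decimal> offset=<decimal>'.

Answer: value=333 offset=11
value=10 offset=15
value=1 offset=19
value=1448 offset=31

Derivation:
Read 1: bits[0:11] width=11 -> value=333 (bin 00101001101); offset now 11 = byte 1 bit 3; 29 bits remain
Read 2: bits[11:15] width=4 -> value=10 (bin 1010); offset now 15 = byte 1 bit 7; 25 bits remain
Read 3: bits[15:19] width=4 -> value=1 (bin 0001); offset now 19 = byte 2 bit 3; 21 bits remain
Read 4: bits[19:31] width=12 -> value=1448 (bin 010110101000); offset now 31 = byte 3 bit 7; 9 bits remain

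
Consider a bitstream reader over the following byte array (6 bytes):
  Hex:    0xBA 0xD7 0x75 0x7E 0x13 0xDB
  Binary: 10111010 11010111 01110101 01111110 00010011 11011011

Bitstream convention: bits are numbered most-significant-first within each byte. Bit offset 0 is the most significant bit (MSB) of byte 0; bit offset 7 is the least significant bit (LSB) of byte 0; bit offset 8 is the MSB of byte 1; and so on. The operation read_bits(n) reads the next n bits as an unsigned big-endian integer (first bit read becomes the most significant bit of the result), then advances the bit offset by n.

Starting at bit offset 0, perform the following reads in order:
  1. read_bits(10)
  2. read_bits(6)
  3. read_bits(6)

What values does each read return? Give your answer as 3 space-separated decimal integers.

Answer: 747 23 29

Derivation:
Read 1: bits[0:10] width=10 -> value=747 (bin 1011101011); offset now 10 = byte 1 bit 2; 38 bits remain
Read 2: bits[10:16] width=6 -> value=23 (bin 010111); offset now 16 = byte 2 bit 0; 32 bits remain
Read 3: bits[16:22] width=6 -> value=29 (bin 011101); offset now 22 = byte 2 bit 6; 26 bits remain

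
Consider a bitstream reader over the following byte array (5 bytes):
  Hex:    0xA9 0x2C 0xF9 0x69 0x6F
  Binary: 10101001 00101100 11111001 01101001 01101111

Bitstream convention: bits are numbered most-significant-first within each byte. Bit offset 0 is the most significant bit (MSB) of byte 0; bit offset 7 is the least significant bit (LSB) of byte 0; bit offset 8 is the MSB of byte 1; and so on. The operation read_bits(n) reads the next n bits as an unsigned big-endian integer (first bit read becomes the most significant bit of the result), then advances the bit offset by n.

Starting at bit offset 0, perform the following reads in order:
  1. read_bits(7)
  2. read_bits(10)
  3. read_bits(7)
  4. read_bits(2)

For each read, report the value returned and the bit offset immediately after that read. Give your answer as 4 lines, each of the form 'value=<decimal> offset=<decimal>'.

Answer: value=84 offset=7
value=601 offset=17
value=121 offset=24
value=1 offset=26

Derivation:
Read 1: bits[0:7] width=7 -> value=84 (bin 1010100); offset now 7 = byte 0 bit 7; 33 bits remain
Read 2: bits[7:17] width=10 -> value=601 (bin 1001011001); offset now 17 = byte 2 bit 1; 23 bits remain
Read 3: bits[17:24] width=7 -> value=121 (bin 1111001); offset now 24 = byte 3 bit 0; 16 bits remain
Read 4: bits[24:26] width=2 -> value=1 (bin 01); offset now 26 = byte 3 bit 2; 14 bits remain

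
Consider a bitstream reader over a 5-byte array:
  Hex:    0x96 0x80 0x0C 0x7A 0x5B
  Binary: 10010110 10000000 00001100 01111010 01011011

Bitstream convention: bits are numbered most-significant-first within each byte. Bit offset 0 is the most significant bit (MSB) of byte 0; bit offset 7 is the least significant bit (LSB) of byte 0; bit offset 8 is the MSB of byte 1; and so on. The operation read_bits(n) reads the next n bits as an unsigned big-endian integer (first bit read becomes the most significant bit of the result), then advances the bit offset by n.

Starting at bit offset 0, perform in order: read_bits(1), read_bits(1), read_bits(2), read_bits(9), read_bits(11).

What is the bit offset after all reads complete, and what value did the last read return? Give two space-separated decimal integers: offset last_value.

Answer: 24 12

Derivation:
Read 1: bits[0:1] width=1 -> value=1 (bin 1); offset now 1 = byte 0 bit 1; 39 bits remain
Read 2: bits[1:2] width=1 -> value=0 (bin 0); offset now 2 = byte 0 bit 2; 38 bits remain
Read 3: bits[2:4] width=2 -> value=1 (bin 01); offset now 4 = byte 0 bit 4; 36 bits remain
Read 4: bits[4:13] width=9 -> value=208 (bin 011010000); offset now 13 = byte 1 bit 5; 27 bits remain
Read 5: bits[13:24] width=11 -> value=12 (bin 00000001100); offset now 24 = byte 3 bit 0; 16 bits remain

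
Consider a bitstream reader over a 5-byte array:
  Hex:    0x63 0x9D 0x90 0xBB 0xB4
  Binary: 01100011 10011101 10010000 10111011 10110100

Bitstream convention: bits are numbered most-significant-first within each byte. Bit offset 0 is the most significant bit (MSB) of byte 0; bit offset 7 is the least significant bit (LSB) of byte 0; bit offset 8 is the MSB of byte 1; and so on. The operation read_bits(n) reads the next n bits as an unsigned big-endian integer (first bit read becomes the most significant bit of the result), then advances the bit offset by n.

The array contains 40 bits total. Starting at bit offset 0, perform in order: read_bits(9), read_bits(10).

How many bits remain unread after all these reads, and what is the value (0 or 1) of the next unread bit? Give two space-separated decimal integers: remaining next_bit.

Answer: 21 1

Derivation:
Read 1: bits[0:9] width=9 -> value=199 (bin 011000111); offset now 9 = byte 1 bit 1; 31 bits remain
Read 2: bits[9:19] width=10 -> value=236 (bin 0011101100); offset now 19 = byte 2 bit 3; 21 bits remain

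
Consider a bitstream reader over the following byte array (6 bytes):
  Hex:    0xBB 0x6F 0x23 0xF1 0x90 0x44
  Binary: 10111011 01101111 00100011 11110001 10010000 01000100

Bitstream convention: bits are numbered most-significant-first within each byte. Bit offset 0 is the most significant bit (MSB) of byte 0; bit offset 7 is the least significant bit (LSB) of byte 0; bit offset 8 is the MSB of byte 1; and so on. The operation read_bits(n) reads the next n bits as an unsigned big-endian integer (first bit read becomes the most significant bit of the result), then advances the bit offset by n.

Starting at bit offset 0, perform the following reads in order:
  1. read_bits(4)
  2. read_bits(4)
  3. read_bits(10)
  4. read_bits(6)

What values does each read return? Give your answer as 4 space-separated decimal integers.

Answer: 11 11 444 35

Derivation:
Read 1: bits[0:4] width=4 -> value=11 (bin 1011); offset now 4 = byte 0 bit 4; 44 bits remain
Read 2: bits[4:8] width=4 -> value=11 (bin 1011); offset now 8 = byte 1 bit 0; 40 bits remain
Read 3: bits[8:18] width=10 -> value=444 (bin 0110111100); offset now 18 = byte 2 bit 2; 30 bits remain
Read 4: bits[18:24] width=6 -> value=35 (bin 100011); offset now 24 = byte 3 bit 0; 24 bits remain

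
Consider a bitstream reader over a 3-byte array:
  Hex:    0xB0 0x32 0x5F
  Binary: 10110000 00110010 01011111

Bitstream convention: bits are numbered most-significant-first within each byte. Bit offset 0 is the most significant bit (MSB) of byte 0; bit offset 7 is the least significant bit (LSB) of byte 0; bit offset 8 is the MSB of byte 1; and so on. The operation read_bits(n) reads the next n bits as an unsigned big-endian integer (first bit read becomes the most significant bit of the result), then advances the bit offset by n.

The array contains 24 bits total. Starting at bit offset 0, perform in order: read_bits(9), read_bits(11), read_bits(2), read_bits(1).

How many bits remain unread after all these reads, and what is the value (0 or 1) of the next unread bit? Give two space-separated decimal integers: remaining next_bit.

Read 1: bits[0:9] width=9 -> value=352 (bin 101100000); offset now 9 = byte 1 bit 1; 15 bits remain
Read 2: bits[9:20] width=11 -> value=805 (bin 01100100101); offset now 20 = byte 2 bit 4; 4 bits remain
Read 3: bits[20:22] width=2 -> value=3 (bin 11); offset now 22 = byte 2 bit 6; 2 bits remain
Read 4: bits[22:23] width=1 -> value=1 (bin 1); offset now 23 = byte 2 bit 7; 1 bits remain

Answer: 1 1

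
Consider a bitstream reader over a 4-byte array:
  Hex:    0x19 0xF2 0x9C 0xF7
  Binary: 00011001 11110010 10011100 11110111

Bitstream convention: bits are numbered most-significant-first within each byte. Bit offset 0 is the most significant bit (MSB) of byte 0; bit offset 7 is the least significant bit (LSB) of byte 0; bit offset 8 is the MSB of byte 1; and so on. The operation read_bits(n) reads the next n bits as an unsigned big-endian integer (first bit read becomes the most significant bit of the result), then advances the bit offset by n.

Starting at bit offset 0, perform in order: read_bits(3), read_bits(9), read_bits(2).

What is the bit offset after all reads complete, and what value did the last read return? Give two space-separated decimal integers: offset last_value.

Read 1: bits[0:3] width=3 -> value=0 (bin 000); offset now 3 = byte 0 bit 3; 29 bits remain
Read 2: bits[3:12] width=9 -> value=415 (bin 110011111); offset now 12 = byte 1 bit 4; 20 bits remain
Read 3: bits[12:14] width=2 -> value=0 (bin 00); offset now 14 = byte 1 bit 6; 18 bits remain

Answer: 14 0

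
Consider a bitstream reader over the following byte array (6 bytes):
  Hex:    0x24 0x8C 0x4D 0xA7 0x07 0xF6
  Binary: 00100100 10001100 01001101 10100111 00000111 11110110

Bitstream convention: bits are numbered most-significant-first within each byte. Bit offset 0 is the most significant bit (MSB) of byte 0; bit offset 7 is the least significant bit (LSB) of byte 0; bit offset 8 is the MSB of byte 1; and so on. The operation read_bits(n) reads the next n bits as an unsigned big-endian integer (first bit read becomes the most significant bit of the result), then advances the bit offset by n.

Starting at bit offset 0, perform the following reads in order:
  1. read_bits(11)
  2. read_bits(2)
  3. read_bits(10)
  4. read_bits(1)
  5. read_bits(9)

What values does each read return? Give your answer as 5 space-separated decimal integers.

Read 1: bits[0:11] width=11 -> value=292 (bin 00100100100); offset now 11 = byte 1 bit 3; 37 bits remain
Read 2: bits[11:13] width=2 -> value=1 (bin 01); offset now 13 = byte 1 bit 5; 35 bits remain
Read 3: bits[13:23] width=10 -> value=550 (bin 1000100110); offset now 23 = byte 2 bit 7; 25 bits remain
Read 4: bits[23:24] width=1 -> value=1 (bin 1); offset now 24 = byte 3 bit 0; 24 bits remain
Read 5: bits[24:33] width=9 -> value=334 (bin 101001110); offset now 33 = byte 4 bit 1; 15 bits remain

Answer: 292 1 550 1 334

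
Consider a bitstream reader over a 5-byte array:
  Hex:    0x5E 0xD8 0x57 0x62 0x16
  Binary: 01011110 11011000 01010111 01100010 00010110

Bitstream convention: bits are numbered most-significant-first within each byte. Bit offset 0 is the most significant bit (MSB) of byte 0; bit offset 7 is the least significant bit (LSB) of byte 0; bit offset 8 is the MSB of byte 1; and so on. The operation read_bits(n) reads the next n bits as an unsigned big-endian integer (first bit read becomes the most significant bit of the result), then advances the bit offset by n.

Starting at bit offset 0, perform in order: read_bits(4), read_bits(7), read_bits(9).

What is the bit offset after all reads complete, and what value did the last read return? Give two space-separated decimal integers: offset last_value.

Read 1: bits[0:4] width=4 -> value=5 (bin 0101); offset now 4 = byte 0 bit 4; 36 bits remain
Read 2: bits[4:11] width=7 -> value=118 (bin 1110110); offset now 11 = byte 1 bit 3; 29 bits remain
Read 3: bits[11:20] width=9 -> value=389 (bin 110000101); offset now 20 = byte 2 bit 4; 20 bits remain

Answer: 20 389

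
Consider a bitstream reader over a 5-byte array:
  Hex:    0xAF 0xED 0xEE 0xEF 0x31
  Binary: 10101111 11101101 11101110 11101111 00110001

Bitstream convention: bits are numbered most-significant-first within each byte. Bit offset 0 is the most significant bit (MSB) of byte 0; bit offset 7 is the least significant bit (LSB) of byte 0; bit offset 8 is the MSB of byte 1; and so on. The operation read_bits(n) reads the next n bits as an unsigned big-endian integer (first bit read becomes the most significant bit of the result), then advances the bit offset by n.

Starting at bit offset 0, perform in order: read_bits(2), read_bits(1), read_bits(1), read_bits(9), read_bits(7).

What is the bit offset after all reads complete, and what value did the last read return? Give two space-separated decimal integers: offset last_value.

Read 1: bits[0:2] width=2 -> value=2 (bin 10); offset now 2 = byte 0 bit 2; 38 bits remain
Read 2: bits[2:3] width=1 -> value=1 (bin 1); offset now 3 = byte 0 bit 3; 37 bits remain
Read 3: bits[3:4] width=1 -> value=0 (bin 0); offset now 4 = byte 0 bit 4; 36 bits remain
Read 4: bits[4:13] width=9 -> value=509 (bin 111111101); offset now 13 = byte 1 bit 5; 27 bits remain
Read 5: bits[13:20] width=7 -> value=94 (bin 1011110); offset now 20 = byte 2 bit 4; 20 bits remain

Answer: 20 94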